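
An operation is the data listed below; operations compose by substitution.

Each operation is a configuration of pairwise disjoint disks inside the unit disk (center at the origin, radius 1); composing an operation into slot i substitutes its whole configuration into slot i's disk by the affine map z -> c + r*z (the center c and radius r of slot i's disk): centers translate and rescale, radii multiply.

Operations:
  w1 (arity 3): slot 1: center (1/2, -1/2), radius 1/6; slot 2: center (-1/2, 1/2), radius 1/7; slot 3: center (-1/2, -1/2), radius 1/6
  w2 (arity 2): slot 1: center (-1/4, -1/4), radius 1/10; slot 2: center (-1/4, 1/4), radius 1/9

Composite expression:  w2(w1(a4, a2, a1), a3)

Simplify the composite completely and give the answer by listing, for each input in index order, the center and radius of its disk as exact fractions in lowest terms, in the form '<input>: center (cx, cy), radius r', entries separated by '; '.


a1: center (-3/10, -3/10), radius 1/60; a2: center (-3/10, -1/5), radius 1/70; a3: center (-1/4, 1/4), radius 1/9; a4: center (-1/5, -3/10), radius 1/60

Nesting under w2 composes maps z -> c + r*z down each a-path.
input a4: composing its 2 substitution steps yields center (-1/5, -3/10), radius 1/60
input a2: composing its 2 substitution steps yields center (-3/10, -1/5), radius 1/70
input a1: composing its 2 substitution steps yields center (-3/10, -3/10), radius 1/60
input a3: composing its 1 substitution step yields center (-1/4, 1/4), radius 1/9


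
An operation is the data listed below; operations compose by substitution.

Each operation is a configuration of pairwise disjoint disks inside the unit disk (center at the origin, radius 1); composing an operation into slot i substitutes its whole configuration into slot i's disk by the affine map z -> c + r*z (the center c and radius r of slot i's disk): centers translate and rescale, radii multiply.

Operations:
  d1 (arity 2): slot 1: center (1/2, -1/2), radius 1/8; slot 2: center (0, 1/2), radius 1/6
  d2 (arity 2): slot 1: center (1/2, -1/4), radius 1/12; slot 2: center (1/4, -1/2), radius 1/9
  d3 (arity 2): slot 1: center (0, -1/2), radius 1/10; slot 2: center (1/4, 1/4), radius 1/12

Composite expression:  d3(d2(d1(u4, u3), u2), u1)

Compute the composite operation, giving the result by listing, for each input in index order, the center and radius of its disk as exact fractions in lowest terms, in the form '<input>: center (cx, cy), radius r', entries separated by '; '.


u1: center (1/4, 1/4), radius 1/12; u2: center (1/40, -11/20), radius 1/90; u3: center (1/20, -25/48), radius 1/720; u4: center (13/240, -127/240), radius 1/960

Each u-disk chains the slot maps above it in d3; radii multiply.
u4: after 3 affine steps, its disk has center (13/240, -127/240), radius 1/960
u3: after 3 affine steps, its disk has center (1/20, -25/48), radius 1/720
u2: after 2 affine steps, its disk has center (1/40, -11/20), radius 1/90
u1: after 1 affine step, its disk has center (1/4, 1/4), radius 1/12


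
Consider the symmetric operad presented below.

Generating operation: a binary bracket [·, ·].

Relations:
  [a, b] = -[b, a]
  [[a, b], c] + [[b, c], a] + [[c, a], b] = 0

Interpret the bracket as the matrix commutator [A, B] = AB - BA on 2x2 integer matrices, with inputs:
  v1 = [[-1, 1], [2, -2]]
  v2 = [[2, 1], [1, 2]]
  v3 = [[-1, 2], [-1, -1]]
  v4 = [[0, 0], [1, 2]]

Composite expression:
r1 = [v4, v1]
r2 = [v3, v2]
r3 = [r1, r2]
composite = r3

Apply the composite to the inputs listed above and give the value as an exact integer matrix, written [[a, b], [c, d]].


[[0, 12], [30, 0]]

[v4, v1] = [[-1, -2], [5, 1]]
[v3, v2] = [[3, 0], [0, -3]]
[[v4, v1], [v3, v2]] = [[0, 12], [30, 0]]


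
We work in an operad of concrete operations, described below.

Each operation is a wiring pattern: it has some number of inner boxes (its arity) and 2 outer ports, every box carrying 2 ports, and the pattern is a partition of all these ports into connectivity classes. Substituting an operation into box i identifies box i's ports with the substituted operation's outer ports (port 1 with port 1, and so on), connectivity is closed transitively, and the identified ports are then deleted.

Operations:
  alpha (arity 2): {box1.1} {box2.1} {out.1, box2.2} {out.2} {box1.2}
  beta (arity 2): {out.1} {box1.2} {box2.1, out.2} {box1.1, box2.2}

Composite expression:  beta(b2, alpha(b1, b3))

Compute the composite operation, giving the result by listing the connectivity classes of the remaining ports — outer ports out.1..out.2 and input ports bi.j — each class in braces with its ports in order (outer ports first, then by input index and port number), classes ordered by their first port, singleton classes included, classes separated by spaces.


{out.1} {out.2, b3.2} {b1.1} {b1.2} {b2.1} {b2.2} {b3.1}

After gluing at beta, chains via deleted ports link the b-ports.
alpha over (b1, b3) gives {out.1, b3.2} {out.2} {b1.1} {b1.2} {b3.1}, out.j being that stage's outer ports
beta over (b2, b1, b3) gives {out.1} {out.2, b3.2} {b1.1} {b1.2} {b2.1} {b2.2} {b3.1}, out.j being that stage's outer ports


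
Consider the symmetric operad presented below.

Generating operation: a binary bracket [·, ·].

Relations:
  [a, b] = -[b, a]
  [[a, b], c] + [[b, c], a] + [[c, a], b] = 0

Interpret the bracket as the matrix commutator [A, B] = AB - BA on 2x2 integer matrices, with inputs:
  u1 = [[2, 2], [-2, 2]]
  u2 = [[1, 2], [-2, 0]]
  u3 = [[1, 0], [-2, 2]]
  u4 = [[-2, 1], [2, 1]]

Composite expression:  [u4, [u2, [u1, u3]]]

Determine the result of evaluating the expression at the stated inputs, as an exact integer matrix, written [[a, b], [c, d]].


[[-22, -70], [74, 22]]

[u1, u3] = [[-4, 2], [2, 4]]
[u2, [u1, u3]] = [[8, 18], [14, -8]]
[u4, [u2, [u1, u3]]] = [[-22, -70], [74, 22]]


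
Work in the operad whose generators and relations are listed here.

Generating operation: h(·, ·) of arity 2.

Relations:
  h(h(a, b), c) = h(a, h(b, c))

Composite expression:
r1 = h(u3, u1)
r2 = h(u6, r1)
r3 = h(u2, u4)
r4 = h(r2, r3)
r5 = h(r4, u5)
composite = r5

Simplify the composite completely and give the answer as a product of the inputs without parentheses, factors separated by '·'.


u6 · u3 · u1 · u2 · u4 · u5

Under associativity of h, the answer is the u's in reading order.
h(u3, u1) collapses to u3 · u1
h(u6, h(u3, u1)) collapses to u6 · u3 · u1
h(u2, u4) collapses to u2 · u4
h(h(u6, h(u3, u1)), h(u2, u4)) collapses to u6 · u3 · u1 · u2 · u4
h(h(h(u6, h(u3, u1)), h(u2, u4)), u5) collapses to u6 · u3 · u1 · u2 · u4 · u5


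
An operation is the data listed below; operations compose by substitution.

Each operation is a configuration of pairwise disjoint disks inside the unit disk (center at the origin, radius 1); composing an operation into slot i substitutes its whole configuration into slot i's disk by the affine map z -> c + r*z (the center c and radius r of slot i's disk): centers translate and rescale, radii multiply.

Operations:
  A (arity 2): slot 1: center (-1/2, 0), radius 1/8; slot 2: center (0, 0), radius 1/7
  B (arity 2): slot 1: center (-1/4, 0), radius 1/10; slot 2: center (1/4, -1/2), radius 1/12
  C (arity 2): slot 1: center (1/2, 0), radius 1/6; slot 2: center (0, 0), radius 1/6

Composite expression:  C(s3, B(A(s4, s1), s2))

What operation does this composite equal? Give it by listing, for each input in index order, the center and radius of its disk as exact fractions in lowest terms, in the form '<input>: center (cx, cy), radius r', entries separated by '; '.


s1: center (-1/24, 0), radius 1/420; s2: center (1/24, -1/12), radius 1/72; s3: center (1/2, 0), radius 1/6; s4: center (-1/20, 0), radius 1/480

Below C, radii multiply path by path; the s-disk centers shift.
input s3: composing its 1 substitution step yields center (1/2, 0), radius 1/6
input s4: composing its 3 substitution steps yields center (-1/20, 0), radius 1/480
input s1: composing its 3 substitution steps yields center (-1/24, 0), radius 1/420
input s2: composing its 2 substitution steps yields center (1/24, -1/12), radius 1/72


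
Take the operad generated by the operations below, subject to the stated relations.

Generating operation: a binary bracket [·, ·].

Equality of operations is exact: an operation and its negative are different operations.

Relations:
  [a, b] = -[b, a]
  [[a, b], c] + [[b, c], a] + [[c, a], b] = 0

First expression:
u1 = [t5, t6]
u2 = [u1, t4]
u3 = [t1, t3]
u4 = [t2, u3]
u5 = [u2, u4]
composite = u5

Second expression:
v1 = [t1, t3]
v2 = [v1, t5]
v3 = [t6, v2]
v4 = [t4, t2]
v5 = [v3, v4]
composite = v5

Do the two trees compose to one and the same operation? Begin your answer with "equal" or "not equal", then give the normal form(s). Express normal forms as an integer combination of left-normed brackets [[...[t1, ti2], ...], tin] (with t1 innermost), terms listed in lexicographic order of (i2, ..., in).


not equal; the first gives -[[[[[t1, t3], t2], t4], t5], t6] + [[[[[t1, t3], t2], t4], t6], t5] + [[[[[t1, t3], t2], t5], t6], t4] - [[[[[t1, t3], t2], t6], t5], t4] and the second [[[[[t1, t3], t5], t6], t2], t4] - [[[[[t1, t3], t5], t6], t4], t2]

The first expression, normalized: -[[[[[t1, t3], t2], t4], t5], t6] + [[[[[t1, t3], t2], t4], t6], t5] + [[[[[t1, t3], t2], t5], t6], t4] - [[[[[t1, t3], t2], t6], t5], t4]
The second expression, normalized: [[[[[t1, t3], t5], t6], t2], t4] - [[[[[t1, t3], t5], t6], t4], t2]
Distinct normal forms: not equal.


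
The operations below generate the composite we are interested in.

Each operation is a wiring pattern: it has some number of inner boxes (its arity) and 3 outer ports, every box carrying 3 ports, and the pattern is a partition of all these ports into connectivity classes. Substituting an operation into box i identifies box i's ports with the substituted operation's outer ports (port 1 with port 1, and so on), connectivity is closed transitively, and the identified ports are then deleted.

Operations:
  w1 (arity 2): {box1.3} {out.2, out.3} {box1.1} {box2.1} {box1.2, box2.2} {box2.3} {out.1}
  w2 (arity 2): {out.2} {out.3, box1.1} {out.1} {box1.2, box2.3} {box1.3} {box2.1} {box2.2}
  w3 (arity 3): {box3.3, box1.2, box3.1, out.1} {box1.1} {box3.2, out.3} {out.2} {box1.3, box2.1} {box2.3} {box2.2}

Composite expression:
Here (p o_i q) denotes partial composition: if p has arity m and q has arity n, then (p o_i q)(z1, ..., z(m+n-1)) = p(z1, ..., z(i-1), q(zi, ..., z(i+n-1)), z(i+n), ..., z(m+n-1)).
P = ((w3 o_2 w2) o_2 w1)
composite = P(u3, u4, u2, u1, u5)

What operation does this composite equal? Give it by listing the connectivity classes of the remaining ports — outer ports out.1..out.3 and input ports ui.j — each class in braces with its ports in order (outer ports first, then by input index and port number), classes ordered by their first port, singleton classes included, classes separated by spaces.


{out.1, u3.2, u5.1, u5.3} {out.2} {out.3, u5.2} {u1.1} {u1.2} {u1.3} {u2.1} {u2.2, u4.2} {u2.3} {u3.1} {u3.3} {u4.1} {u4.3}

Substituting into w3 glues patterns; closure does the rest.
stage w1: inputs (u4, u2), connectivity {out.1} {out.2, out.3} {u2.1} {u2.2, u4.2} {u2.3} {u4.1} {u4.3}, out.j its boundary
stage w2: inputs (u4, u2, u1), connectivity {out.1} {out.2} {out.3} {u1.1} {u1.2} {u1.3} {u2.1} {u2.2, u4.2} {u2.3} {u4.1} {u4.3}, out.j its boundary
stage w3: inputs (u3, u4, u2, u1, u5), connectivity {out.1, u3.2, u5.1, u5.3} {out.2} {out.3, u5.2} {u1.1} {u1.2} {u1.3} {u2.1} {u2.2, u4.2} {u2.3} {u3.1} {u3.3} {u4.1} {u4.3}, out.j its boundary


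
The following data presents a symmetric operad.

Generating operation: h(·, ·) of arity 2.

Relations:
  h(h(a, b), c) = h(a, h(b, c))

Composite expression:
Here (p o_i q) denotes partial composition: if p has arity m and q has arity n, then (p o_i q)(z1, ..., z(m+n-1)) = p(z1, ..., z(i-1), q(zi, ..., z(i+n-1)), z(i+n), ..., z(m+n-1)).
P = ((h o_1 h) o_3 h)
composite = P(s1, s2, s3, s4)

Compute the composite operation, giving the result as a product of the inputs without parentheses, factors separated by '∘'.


s1 ∘ s2 ∘ s3 ∘ s4

Every regrouping of h is equal, so read the s-inputs in written order.
h(s1, s2) reduces to s1 ∘ s2
h(s3, s4) reduces to s3 ∘ s4
h(h(s1, s2), h(s3, s4)) reduces to s1 ∘ s2 ∘ s3 ∘ s4


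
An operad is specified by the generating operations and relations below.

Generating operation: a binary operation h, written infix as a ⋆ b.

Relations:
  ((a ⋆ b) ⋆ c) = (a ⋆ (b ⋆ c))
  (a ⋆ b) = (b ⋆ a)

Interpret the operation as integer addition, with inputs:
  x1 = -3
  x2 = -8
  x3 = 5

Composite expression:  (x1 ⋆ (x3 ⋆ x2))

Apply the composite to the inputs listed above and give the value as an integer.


(x3 ⋆ x2) = -3
(x1 ⋆ (x3 ⋆ x2)) = -6

-6


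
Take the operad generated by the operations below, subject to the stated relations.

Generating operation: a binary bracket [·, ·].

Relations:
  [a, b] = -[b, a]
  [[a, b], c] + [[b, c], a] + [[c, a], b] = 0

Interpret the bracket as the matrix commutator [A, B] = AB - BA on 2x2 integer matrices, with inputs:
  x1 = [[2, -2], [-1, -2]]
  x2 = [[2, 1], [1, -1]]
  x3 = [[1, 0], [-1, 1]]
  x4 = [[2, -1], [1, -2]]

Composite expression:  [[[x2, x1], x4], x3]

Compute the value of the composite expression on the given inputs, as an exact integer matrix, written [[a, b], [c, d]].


[[-38, 0], [-6, 38]]

[x2, x1] = [[1, -10], [7, -1]]
[[x2, x1], x4] = [[-3, 38], [26, 3]]
[[[x2, x1], x4], x3] = [[-38, 0], [-6, 38]]


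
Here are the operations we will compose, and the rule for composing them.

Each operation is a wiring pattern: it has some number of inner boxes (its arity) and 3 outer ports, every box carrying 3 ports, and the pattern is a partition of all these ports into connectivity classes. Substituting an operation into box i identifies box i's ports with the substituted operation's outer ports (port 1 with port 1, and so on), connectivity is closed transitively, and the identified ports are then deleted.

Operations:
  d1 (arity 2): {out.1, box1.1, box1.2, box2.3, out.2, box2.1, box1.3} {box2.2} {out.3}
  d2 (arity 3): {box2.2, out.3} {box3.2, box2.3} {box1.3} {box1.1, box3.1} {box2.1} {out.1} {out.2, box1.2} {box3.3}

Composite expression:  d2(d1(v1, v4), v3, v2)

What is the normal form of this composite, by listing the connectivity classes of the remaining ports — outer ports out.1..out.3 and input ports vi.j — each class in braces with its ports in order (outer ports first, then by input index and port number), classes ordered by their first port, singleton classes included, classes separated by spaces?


{out.1} {out.2, v1.1, v1.2, v1.3, v2.1, v4.1, v4.3} {out.3, v3.2} {v2.2, v3.3} {v2.3} {v3.1} {v4.2}

Substituting into d2 glues patterns; closure does the rest.
after d1, the pattern on (v1, v4) reads {out.1, out.2, v1.1, v1.2, v1.3, v4.1, v4.3} {out.3} {v4.2} (out.j = its outer ports)
after d2, the pattern on (v1, v4, v3, v2) reads {out.1} {out.2, v1.1, v1.2, v1.3, v2.1, v4.1, v4.3} {out.3, v3.2} {v2.2, v3.3} {v2.3} {v3.1} {v4.2} (out.j = its outer ports)


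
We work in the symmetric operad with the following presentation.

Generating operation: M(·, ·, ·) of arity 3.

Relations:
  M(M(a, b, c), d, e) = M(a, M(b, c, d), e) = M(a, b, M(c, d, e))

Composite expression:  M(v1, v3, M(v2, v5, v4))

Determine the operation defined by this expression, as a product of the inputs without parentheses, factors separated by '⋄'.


v1 ⋄ v3 ⋄ v2 ⋄ v5 ⋄ v4

Key point: M is associative — brackets drop, the v-order remains.
M(v2, v5, v4) unparenthesizes to v2 ⋄ v5 ⋄ v4
M(v1, v3, M(v2, v5, v4)) unparenthesizes to v1 ⋄ v3 ⋄ v2 ⋄ v5 ⋄ v4


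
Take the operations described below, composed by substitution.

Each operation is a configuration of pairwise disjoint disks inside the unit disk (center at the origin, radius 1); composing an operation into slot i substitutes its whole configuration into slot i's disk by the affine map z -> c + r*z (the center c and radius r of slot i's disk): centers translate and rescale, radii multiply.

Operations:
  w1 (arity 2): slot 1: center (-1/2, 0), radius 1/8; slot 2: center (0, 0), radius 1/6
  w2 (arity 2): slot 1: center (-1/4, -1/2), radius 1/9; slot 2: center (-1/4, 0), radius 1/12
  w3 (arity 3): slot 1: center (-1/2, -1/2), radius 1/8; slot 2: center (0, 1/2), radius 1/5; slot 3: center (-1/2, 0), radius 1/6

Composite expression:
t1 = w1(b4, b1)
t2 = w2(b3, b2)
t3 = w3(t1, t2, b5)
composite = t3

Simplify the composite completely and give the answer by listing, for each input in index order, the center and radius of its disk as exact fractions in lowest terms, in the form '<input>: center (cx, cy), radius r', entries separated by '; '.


b1: center (-1/2, -1/2), radius 1/48; b2: center (-1/20, 1/2), radius 1/60; b3: center (-1/20, 2/5), radius 1/45; b4: center (-9/16, -1/2), radius 1/64; b5: center (-1/2, 0), radius 1/6

Each b-disk chains the slot maps above it in w3; radii multiply.
tracing b4 down its 2-map path: center (-9/16, -1/2), radius 1/64
tracing b1 down its 2-map path: center (-1/2, -1/2), radius 1/48
tracing b3 down its 2-map path: center (-1/20, 2/5), radius 1/45
tracing b2 down its 2-map path: center (-1/20, 1/2), radius 1/60
tracing b5 down its 1-map path: center (-1/2, 0), radius 1/6


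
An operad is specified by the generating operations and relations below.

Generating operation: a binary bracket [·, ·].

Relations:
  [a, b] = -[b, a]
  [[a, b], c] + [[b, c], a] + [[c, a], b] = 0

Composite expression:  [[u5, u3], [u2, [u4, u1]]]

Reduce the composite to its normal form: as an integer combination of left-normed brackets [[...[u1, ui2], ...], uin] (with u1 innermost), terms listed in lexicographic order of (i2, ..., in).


[[[[u1, u4], u2], u3], u5] - [[[[u1, u4], u2], u5], u3]

Antisymmetry and Jacobi reduce to u1-anchored left-normed brackets.
Composite bracket: [[u5, u3], [u2, [u4, u1]]]
Under [a, b] = ab - ba we get 16 signed associative words (2^4 = 16).
Only words starting with u1 matter:
  from u1u4u2u3u5, sign +1: term +[[[[u1, u4], u2], u3], u5]
  from u1u4u2u5u3, sign -1: term -[[[[u1, u4], u2], u5], u3]


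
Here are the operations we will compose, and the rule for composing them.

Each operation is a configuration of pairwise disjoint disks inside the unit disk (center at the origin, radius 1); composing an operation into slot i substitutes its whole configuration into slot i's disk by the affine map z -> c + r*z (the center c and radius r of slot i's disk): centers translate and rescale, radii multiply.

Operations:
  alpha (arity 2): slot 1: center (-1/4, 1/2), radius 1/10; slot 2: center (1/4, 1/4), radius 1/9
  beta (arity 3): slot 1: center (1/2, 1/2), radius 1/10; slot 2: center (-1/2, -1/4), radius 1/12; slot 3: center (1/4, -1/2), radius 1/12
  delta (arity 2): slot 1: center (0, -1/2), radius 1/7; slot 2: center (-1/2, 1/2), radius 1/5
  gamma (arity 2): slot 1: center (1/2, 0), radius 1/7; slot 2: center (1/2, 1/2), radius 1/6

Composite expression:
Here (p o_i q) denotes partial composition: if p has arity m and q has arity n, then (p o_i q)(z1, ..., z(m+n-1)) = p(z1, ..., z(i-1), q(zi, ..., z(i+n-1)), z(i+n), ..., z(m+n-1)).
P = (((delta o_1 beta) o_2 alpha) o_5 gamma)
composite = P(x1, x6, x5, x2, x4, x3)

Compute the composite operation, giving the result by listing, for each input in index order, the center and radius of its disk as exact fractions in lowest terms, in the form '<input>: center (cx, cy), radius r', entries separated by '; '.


x1: center (1/14, -3/7), radius 1/70; x2: center (1/28, -4/7), radius 1/84; x3: center (-2/5, 3/5), radius 1/30; x4: center (-2/5, 1/2), radius 1/35; x5: center (-23/336, -179/336), radius 1/756; x6: center (-25/336, -89/168), radius 1/840

Follow each x-input down from delta: c' goes to c + r*c', radius to r*r'.
tracing x1 down its 2-map path: center (1/14, -3/7), radius 1/70
tracing x6 down its 3-map path: center (-25/336, -89/168), radius 1/840
tracing x5 down its 3-map path: center (-23/336, -179/336), radius 1/756
tracing x2 down its 2-map path: center (1/28, -4/7), radius 1/84
tracing x4 down its 2-map path: center (-2/5, 1/2), radius 1/35
tracing x3 down its 2-map path: center (-2/5, 3/5), radius 1/30


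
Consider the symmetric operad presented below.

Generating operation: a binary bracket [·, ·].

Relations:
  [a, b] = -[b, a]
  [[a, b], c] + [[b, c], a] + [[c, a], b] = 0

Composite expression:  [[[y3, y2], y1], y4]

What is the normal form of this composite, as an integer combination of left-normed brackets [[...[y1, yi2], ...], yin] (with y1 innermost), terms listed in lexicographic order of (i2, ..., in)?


In the tensor algebra, words opening y1 carry the y1-anchored form.
Composite bracket: [[[y3, y2], y1], y4]
Applying ab - ba throughout gives 8 signed words (2^3 = 8).
Keep just the words that open with y1:
  y1y2y3y4 appears with sign +1, giving the term +[[[y1, y2], y3], y4]
  y1y3y2y4 appears with sign -1, giving the term -[[[y1, y3], y2], y4]

[[[y1, y2], y3], y4] - [[[y1, y3], y2], y4]


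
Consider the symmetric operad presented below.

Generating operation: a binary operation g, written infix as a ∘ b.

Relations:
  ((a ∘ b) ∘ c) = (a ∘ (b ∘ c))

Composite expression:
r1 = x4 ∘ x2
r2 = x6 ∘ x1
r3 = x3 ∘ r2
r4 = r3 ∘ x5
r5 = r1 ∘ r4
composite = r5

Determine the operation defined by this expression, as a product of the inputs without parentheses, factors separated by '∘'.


x4 ∘ x2 ∘ x3 ∘ x6 ∘ x1 ∘ x5


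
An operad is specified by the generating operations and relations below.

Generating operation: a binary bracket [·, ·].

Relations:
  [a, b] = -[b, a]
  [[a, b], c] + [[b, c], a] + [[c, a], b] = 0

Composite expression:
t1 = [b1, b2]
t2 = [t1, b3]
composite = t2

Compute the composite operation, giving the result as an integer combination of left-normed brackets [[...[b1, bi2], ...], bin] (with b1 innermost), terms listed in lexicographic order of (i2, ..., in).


Antisymmetry and Jacobi reduce to b1-anchored left-normed brackets.
Composite bracket: [[b1, b2], b3]
Each bracket splits as ab - ba, giving 4 signed words (2^2 = 4).
Coefficients come from the b1-initial words:
  b1b2b3 appears with sign +1, giving the term +[[b1, b2], b3]

[[b1, b2], b3]


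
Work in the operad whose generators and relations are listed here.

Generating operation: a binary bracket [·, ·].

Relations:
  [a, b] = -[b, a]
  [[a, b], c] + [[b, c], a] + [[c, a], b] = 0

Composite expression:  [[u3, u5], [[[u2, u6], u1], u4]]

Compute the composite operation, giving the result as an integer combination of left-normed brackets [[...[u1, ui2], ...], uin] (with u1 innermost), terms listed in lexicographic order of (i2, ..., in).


[[[[[u1, u2], u6], u4], u3], u5] - [[[[[u1, u2], u6], u4], u5], u3] - [[[[[u1, u6], u2], u4], u3], u5] + [[[[[u1, u6], u2], u4], u5], u3]

Skip Jacobi rewriting: expand, keep u1-initial words, read off terms.
Composite bracket: [[u3, u5], [[[u2, u6], u1], u4]]
The bracket unfolds into 32 signed words via [a, b] = ab - ba (2^5 = 32).
Collect the words opening with u1:
  u1u2u6u4u3u5 appears with sign +1, giving the term +[[[[[u1, u2], u6], u4], u3], u5]
  u1u2u6u4u5u3 appears with sign -1, giving the term -[[[[[u1, u2], u6], u4], u5], u3]
  u1u6u2u4u3u5 appears with sign -1, giving the term -[[[[[u1, u6], u2], u4], u3], u5]
  u1u6u2u4u5u3 appears with sign +1, giving the term +[[[[[u1, u6], u2], u4], u5], u3]


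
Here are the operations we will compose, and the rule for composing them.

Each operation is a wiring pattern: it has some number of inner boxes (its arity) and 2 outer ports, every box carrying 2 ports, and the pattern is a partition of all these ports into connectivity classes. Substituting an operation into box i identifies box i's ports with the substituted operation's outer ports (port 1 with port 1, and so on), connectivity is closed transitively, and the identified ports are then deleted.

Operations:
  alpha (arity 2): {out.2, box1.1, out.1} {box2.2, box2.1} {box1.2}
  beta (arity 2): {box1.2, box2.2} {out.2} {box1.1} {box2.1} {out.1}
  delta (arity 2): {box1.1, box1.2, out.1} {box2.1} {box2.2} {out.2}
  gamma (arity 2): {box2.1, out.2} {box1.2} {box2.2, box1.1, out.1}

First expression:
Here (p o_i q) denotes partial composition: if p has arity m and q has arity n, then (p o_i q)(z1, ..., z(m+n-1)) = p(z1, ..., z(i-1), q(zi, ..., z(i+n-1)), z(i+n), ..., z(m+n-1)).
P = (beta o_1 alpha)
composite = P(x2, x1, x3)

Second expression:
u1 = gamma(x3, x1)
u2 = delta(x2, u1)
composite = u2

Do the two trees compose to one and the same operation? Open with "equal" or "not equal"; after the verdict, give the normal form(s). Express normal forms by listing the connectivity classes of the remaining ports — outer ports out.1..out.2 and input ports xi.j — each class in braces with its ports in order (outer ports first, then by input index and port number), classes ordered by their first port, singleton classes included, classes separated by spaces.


not equal — first {out.1} {out.2} {x1.1, x1.2} {x2.1, x3.2} {x2.2} {x3.1}, second {out.1, x2.1, x2.2} {out.2} {x1.1} {x1.2, x3.1} {x3.2}

In normal form, the first expression is {out.1} {out.2} {x1.1, x1.2} {x2.1, x3.2} {x2.2} {x3.1}
In normal form, the second expression is {out.1, x2.1, x2.2} {out.2} {x1.1} {x1.2, x3.1} {x3.2}
No match — not equal.


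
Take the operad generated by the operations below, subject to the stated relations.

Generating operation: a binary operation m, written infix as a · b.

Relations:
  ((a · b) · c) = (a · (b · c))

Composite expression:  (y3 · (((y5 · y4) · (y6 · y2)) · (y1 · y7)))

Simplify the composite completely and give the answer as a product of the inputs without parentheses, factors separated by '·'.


y3 · y5 · y4 · y6 · y2 · y1 · y7

Under associativity of m, the answer is the y's in reading order.
(y5 · y4) flattens to y5 · y4
(y6 · y2) flattens to y6 · y2
((y5 · y4) · (y6 · y2)) flattens to y5 · y4 · y6 · y2
(y1 · y7) flattens to y1 · y7
(((y5 · y4) · (y6 · y2)) · (y1 · y7)) flattens to y5 · y4 · y6 · y2 · y1 · y7
(y3 · (((y5 · y4) · (y6 · y2)) · (y1 · y7))) flattens to y3 · y5 · y4 · y6 · y2 · y1 · y7


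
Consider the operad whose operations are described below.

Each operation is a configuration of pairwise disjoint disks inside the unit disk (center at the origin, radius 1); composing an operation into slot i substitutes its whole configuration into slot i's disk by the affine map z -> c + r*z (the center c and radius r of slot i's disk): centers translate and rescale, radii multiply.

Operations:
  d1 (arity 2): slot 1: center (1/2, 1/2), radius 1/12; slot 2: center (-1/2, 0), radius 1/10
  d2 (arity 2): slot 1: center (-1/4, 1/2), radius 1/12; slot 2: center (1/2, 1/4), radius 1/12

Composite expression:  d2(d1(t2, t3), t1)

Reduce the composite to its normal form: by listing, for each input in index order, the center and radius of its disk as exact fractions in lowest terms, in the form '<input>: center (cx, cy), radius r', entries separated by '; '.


t1: center (1/2, 1/4), radius 1/12; t2: center (-5/24, 13/24), radius 1/144; t3: center (-7/24, 1/2), radius 1/120

Follow each t-input down from d2: c' goes to c + r*c', radius to r*r'.
input t2: applying the 2 nested substitutions gives center (-5/24, 13/24), radius 1/144
input t3: applying the 2 nested substitutions gives center (-7/24, 1/2), radius 1/120
input t1: applying the 1 nested substitution gives center (1/2, 1/4), radius 1/12


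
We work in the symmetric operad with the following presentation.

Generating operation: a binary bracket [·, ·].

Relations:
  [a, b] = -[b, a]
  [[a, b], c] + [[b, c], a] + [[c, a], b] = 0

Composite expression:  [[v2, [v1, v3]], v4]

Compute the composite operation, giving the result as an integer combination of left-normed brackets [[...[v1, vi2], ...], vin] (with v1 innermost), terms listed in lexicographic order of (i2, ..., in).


-[[[v1, v3], v2], v4]

Skip Jacobi rewriting: expand, keep v1-initial words, read off terms.
Composite bracket: [[v2, [v1, v3]], v4]
Full expansion: 8 signed words from ab - ba (2^3 = 8).
Collect the words opening with v1:
  v1v3v2v4 (sign -1) contributes -[[[v1, v3], v2], v4]


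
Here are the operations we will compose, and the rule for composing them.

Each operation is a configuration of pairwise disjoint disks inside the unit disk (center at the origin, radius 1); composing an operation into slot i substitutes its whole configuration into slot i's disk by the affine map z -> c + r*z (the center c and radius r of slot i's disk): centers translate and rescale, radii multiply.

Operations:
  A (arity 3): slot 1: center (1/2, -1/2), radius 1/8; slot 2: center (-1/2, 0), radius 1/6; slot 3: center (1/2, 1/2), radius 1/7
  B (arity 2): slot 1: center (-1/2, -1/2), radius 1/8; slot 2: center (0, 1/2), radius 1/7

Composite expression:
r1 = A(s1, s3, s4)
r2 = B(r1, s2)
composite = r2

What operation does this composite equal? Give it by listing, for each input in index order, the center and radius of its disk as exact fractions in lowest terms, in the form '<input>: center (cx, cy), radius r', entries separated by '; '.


s1: center (-7/16, -9/16), radius 1/64; s2: center (0, 1/2), radius 1/7; s3: center (-9/16, -1/2), radius 1/48; s4: center (-7/16, -7/16), radius 1/56


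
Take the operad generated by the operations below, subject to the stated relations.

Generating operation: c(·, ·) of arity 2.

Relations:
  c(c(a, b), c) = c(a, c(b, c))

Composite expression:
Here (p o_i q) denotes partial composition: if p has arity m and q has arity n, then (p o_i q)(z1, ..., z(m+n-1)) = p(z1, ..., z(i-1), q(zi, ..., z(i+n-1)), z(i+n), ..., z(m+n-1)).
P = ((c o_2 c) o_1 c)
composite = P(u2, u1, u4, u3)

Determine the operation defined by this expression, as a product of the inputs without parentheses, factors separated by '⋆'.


The c-tree's shape is irrelevant; the u-reading-order decides.
c(u2, u1) reduces to u2 ⋆ u1
c(u4, u3) reduces to u4 ⋆ u3
c(c(u2, u1), c(u4, u3)) reduces to u2 ⋆ u1 ⋆ u4 ⋆ u3

u2 ⋆ u1 ⋆ u4 ⋆ u3


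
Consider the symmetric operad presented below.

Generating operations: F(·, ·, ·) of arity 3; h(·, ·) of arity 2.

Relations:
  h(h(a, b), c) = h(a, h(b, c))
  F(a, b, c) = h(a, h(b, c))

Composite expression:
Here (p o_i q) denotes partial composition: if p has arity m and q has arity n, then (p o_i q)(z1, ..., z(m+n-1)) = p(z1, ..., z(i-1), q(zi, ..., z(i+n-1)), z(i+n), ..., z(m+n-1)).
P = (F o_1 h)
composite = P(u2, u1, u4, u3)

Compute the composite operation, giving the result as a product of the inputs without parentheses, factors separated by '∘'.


u2 ∘ u1 ∘ u4 ∘ u3

Associativity of F dissolves the nesting; only the u-input order survives.
h(u2, u1) collapses to u2 ∘ u1
F(h(u2, u1), u4, u3) collapses to u2 ∘ u1 ∘ u4 ∘ u3


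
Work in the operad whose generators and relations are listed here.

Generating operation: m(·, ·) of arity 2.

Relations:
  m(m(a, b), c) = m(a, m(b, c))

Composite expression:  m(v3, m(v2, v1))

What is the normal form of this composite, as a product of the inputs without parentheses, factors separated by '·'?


v3 · v2 · v1


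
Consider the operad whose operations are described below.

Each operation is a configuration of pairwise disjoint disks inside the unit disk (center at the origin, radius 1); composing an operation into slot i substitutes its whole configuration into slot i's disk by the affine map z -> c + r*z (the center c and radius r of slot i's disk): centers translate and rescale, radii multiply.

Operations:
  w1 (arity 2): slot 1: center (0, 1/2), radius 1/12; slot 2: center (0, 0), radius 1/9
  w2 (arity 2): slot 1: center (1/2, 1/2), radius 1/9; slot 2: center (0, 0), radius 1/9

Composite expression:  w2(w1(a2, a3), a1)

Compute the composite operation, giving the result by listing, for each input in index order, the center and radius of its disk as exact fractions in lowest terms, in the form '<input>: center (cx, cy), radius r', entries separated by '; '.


Each a-disk chains the slot maps above it in w2; radii multiply.
for a2, the 2-step affine chain lands on center (1/2, 5/9), radius 1/108
for a3, the 2-step affine chain lands on center (1/2, 1/2), radius 1/81
for a1, the 1-step affine chain lands on center (0, 0), radius 1/9

a1: center (0, 0), radius 1/9; a2: center (1/2, 5/9), radius 1/108; a3: center (1/2, 1/2), radius 1/81


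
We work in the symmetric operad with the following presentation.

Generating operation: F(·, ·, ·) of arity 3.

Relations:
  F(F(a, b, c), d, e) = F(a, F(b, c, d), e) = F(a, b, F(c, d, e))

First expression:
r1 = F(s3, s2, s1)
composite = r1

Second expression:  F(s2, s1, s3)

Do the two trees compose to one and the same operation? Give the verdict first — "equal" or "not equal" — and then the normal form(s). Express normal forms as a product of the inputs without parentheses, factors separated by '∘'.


Reducing the first expression gives s3 ∘ s2 ∘ s1
Reducing the second expression gives s2 ∘ s1 ∘ s3
The normal forms differ: not equal.

not equal; the first gives s3 ∘ s2 ∘ s1 and the second s2 ∘ s1 ∘ s3


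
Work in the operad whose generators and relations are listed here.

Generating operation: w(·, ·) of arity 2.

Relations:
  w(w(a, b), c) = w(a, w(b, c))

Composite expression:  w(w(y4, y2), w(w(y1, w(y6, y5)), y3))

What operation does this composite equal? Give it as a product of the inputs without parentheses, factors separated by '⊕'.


y4 ⊕ y2 ⊕ y1 ⊕ y6 ⊕ y5 ⊕ y3


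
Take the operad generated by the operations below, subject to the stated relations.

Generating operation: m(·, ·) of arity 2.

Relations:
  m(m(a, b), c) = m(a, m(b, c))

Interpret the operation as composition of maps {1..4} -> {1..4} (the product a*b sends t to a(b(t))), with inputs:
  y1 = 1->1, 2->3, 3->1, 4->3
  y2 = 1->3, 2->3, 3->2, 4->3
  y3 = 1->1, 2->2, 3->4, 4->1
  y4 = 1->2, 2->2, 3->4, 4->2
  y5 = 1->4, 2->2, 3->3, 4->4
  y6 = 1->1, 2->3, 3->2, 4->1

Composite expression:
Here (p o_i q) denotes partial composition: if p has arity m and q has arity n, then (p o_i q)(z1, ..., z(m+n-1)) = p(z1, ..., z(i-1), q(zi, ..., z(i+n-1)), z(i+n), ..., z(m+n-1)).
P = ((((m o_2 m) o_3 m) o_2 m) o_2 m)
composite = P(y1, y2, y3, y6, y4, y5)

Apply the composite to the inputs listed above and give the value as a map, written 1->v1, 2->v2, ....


1->1, 2->1, 3->1, 4->1

m(y2, y3) = 1->3, 2->3, 3->3, 4->3
m(m(y2, y3), y6) = 1->3, 2->3, 3->3, 4->3
m(y4, y5) = 1->2, 2->2, 3->4, 4->2
m(m(m(y2, y3), y6), m(y4, y5)) = 1->3, 2->3, 3->3, 4->3
m(y1, m(m(m(y2, y3), y6), m(y4, y5))) = 1->1, 2->1, 3->1, 4->1


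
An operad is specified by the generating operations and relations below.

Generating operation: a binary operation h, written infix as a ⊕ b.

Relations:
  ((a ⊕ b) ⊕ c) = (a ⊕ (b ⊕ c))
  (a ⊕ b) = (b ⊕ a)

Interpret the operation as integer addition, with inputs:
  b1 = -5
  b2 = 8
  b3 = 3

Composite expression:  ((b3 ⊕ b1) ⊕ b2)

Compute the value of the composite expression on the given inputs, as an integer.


6

(b3 ⊕ b1) = -2
((b3 ⊕ b1) ⊕ b2) = 6


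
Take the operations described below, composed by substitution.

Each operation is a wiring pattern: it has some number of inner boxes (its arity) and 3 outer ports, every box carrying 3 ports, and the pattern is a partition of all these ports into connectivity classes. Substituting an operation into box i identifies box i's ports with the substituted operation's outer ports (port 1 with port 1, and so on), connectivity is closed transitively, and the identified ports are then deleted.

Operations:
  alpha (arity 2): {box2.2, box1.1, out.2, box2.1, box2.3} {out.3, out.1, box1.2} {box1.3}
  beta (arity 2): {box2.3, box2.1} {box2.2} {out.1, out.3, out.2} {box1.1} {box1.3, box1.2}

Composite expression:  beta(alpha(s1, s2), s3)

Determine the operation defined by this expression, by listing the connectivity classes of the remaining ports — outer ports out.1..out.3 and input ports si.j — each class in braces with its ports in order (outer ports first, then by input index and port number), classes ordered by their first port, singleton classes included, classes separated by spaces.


Substituting into beta glues patterns; closure does the rest.
the subtree at alpha composes to {out.1, out.3, s1.2} {out.2, s1.1, s2.1, s2.2, s2.3} {s1.3} on (s1, s2); out.j = own outer ports
the subtree at beta composes to {out.1, out.2, out.3} {s1.1, s1.2, s2.1, s2.2, s2.3} {s1.3} {s3.1, s3.3} {s3.2} on (s1, s2, s3); out.j = own outer ports

{out.1, out.2, out.3} {s1.1, s1.2, s2.1, s2.2, s2.3} {s1.3} {s3.1, s3.3} {s3.2}


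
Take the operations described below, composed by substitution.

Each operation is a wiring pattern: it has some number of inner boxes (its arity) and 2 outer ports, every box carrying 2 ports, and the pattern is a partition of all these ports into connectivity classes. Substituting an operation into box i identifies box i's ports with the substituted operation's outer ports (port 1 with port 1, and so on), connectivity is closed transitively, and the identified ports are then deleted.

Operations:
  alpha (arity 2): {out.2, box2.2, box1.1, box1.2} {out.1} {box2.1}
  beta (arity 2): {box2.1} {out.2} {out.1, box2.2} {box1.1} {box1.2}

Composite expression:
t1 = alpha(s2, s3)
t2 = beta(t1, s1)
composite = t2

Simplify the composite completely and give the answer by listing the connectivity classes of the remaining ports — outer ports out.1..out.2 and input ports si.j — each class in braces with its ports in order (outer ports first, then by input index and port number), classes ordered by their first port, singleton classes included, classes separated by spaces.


{out.1, s1.2} {out.2} {s1.1} {s2.1, s2.2, s3.2} {s3.1}

Two ports join when wires chain via beta-identified ports.
composing alpha on (s2, s3), with out.j its own outer ports: {out.1} {out.2, s2.1, s2.2, s3.2} {s3.1}
composing beta on (s2, s3, s1), with out.j its own outer ports: {out.1, s1.2} {out.2} {s1.1} {s2.1, s2.2, s3.2} {s3.1}


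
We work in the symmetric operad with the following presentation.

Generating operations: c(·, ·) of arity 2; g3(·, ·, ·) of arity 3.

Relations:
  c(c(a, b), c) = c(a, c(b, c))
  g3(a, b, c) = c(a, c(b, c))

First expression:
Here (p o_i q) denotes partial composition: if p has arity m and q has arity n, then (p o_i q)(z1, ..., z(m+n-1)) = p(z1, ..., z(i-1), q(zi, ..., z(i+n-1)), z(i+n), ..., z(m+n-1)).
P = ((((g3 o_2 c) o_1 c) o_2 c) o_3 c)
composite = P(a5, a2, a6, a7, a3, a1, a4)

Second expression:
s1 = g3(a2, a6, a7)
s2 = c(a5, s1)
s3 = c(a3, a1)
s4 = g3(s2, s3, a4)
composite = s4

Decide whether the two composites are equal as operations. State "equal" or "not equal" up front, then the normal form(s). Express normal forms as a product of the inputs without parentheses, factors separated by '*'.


equal; the common form is a5 * a2 * a6 * a7 * a3 * a1 * a4

In normal form, the first expression is a5 * a2 * a6 * a7 * a3 * a1 * a4
In normal form, the second expression is a5 * a2 * a6 * a7 * a3 * a1 * a4
Identical normal forms: equal.


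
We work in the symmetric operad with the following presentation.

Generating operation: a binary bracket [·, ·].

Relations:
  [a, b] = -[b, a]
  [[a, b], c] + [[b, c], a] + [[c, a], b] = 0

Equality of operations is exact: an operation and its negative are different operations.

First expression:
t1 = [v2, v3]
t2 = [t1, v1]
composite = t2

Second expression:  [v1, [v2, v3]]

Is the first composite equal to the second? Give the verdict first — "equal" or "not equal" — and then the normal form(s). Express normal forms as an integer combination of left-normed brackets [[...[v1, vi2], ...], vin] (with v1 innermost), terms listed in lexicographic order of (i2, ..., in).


not equal: they reduce to -[[v1, v2], v3] + [[v1, v3], v2] and [[v1, v2], v3] - [[v1, v3], v2]

The first expression reduces to -[[v1, v2], v3] + [[v1, v3], v2]
The second expression reduces to [[v1, v2], v3] - [[v1, v3], v2]
The forms do not match — not equal.


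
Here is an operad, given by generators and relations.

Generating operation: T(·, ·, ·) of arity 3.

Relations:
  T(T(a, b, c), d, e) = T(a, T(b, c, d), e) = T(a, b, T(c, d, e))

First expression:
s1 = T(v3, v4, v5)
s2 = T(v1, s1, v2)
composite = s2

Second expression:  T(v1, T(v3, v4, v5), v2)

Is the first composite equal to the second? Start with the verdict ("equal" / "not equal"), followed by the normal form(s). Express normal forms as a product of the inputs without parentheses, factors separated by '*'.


equal; both compose to v1 * v3 * v4 * v5 * v2

Normal form of the first expression: v1 * v3 * v4 * v5 * v2
Normal form of the second expression: v1 * v3 * v4 * v5 * v2
The forms coincide; equal.
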